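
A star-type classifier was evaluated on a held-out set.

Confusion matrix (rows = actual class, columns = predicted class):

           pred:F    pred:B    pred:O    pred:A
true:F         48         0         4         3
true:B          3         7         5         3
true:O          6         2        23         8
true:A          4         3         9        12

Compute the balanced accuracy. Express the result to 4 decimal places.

0.5700

Balanced accuracy = mean of per-class recall.
  F: recall = 48/55 = 0.87273
  B: recall = 7/18 = 0.38889
  O: recall = 23/39 = 0.58974
  A: recall = 12/28 = 0.42857
Mean = (0.87273 + 0.38889 + 0.58974 + 0.42857) / 4 = 0.5700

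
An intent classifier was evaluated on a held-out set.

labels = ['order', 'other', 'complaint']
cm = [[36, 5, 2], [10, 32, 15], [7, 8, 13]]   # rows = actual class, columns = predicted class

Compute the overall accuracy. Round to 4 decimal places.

0.6328

Accuracy = trace / total = (36+32+13=81) / 128 = 81/128 = 0.6328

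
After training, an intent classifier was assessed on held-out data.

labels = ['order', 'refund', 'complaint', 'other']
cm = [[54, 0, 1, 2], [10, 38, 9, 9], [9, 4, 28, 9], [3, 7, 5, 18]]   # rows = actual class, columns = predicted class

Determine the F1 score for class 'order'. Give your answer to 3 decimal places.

F1 score = 2·TP/(2·TP+FP+FN).
order: TP=54, FP=10+9+3=22, FN=0+1+2=3 → 108/133 = 0.8120

0.812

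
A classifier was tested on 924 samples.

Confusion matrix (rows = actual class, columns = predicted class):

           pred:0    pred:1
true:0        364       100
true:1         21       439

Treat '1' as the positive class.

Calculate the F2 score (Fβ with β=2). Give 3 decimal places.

Fβ = (1+β²)·TP / ((1+β²)·TP + β²·FN + FP), with β²=4
= 5·439 / (5·439 + 4·21 + 100) = 0.923

0.923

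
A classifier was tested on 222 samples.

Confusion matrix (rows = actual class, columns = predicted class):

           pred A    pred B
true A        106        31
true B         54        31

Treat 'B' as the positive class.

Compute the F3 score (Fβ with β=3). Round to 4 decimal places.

0.3748

Fβ = (1+β²)·TP / ((1+β²)·TP + β²·FN + FP), with β²=9
= 10·31 / (10·31 + 9·54 + 31) = 0.3748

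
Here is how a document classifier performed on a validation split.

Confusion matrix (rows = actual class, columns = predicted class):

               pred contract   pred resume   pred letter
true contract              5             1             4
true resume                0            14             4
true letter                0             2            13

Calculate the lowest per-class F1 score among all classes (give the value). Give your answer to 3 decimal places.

Per-class F1 score (2·TP/(2·TP+FP+FN)):
  contract: TP=5, FP=0+0=0, FN=1+4=5 → 10/15 = 0.6667
  resume: TP=14, FP=1+2=3, FN=0+4=4 → 28/35 = 0.8000
  letter: TP=13, FP=4+4=8, FN=0+2=2 → 26/36 = 0.7222
Lowest is class 'contract' with F1 score = 0.667.

0.667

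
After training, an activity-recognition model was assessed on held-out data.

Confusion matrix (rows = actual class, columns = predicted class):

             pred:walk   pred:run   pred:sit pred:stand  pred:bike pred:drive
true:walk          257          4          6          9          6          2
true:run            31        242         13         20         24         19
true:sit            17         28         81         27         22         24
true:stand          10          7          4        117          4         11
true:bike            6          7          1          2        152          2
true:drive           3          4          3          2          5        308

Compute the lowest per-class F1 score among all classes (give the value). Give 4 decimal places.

0.5277

Per-class F1 score (2·TP/(2·TP+FP+FN)):
  walk: TP=257, FP=31+17+10+6+3=67, FN=4+6+9+6+2=27 → 514/608 = 0.84539
  run: TP=242, FP=4+28+7+7+4=50, FN=31+13+20+24+19=107 → 484/641 = 0.75507
  sit: TP=81, FP=6+13+4+1+3=27, FN=17+28+27+22+24=118 → 162/307 = 0.52769
  stand: TP=117, FP=9+20+27+2+2=60, FN=10+7+4+4+11=36 → 234/330 = 0.70909
  bike: TP=152, FP=6+24+22+4+5=61, FN=6+7+1+2+2=18 → 304/383 = 0.79373
  drive: TP=308, FP=2+19+24+11+2=58, FN=3+4+3+2+5=17 → 616/691 = 0.89146
Lowest is class 'sit' with F1 score = 0.5277.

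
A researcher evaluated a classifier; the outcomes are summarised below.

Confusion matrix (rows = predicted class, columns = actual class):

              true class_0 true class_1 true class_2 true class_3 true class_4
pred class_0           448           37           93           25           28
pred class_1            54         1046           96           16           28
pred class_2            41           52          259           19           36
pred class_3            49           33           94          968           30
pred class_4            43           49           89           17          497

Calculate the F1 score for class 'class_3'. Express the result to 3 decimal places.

One-vs-rest for 'class_3': TP = diagonal; FP = other classes predicted 'class_3'; FN = 'class_3' predicted as other.
F1 score = 2·TP/(2·TP+FP+FN).
class_3: TP=968, FP=49+33+94+30=206, FN=25+16+19+17=77 → 1936/2219 = 0.8725

0.872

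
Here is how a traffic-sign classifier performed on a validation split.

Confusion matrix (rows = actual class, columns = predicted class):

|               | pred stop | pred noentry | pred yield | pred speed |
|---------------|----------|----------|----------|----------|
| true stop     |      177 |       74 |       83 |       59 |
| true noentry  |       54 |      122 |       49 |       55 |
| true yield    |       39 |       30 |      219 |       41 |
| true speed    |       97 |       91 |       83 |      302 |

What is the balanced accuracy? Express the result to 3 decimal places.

0.520

Balanced accuracy = mean of per-class recall.
  stop: recall = 177/393 = 0.4504
  noentry: recall = 122/280 = 0.4357
  yield: recall = 219/329 = 0.6657
  speed: recall = 302/573 = 0.5271
Mean = (0.4504 + 0.4357 + 0.6657 + 0.5271) / 4 = 0.520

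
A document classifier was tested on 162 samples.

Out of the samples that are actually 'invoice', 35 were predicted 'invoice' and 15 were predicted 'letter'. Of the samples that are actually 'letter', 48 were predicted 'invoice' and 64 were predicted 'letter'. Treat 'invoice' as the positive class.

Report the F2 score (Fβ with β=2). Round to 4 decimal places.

Fβ = (1+β²)·TP / ((1+β²)·TP + β²·FN + FP), with β²=4
= 5·35 / (5·35 + 4·15 + 48) = 0.6184

0.6184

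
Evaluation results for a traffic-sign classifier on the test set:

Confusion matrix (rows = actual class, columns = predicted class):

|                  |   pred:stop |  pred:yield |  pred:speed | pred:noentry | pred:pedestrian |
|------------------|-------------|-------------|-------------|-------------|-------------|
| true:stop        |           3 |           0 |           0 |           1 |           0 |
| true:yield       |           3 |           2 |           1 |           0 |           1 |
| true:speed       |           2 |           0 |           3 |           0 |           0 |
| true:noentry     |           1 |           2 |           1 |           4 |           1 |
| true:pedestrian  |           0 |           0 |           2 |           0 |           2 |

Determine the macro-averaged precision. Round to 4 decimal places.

Per-class precision (TP/(TP+FP)):
  stop: TP=3, FP=3+2+1+0=6 → 3/9 = 0.33333
  yield: TP=2, FP=0+0+2+0=2 → 2/4 = 0.50000
  speed: TP=3, FP=0+1+1+2=4 → 3/7 = 0.42857
  noentry: TP=4, FP=1+0+0+0=1 → 4/5 = 0.80000
  pedestrian: TP=2, FP=0+1+0+1=2 → 2/4 = 0.50000
Macro-precision = mean = (0.33333 + 0.50000 + 0.42857 + 0.80000 + 0.50000) / 5 = 0.5124

0.5124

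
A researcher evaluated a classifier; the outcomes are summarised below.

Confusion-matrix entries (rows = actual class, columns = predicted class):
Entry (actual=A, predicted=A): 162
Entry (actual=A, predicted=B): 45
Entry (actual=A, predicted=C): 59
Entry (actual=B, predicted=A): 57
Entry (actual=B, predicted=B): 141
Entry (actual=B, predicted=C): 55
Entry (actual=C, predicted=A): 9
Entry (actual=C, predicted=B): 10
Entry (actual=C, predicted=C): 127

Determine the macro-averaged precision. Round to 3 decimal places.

0.652

Per-class precision (TP/(TP+FP)):
  A: TP=162, FP=57+9=66 → 162/228 = 0.7105
  B: TP=141, FP=45+10=55 → 141/196 = 0.7194
  C: TP=127, FP=59+55=114 → 127/241 = 0.5270
Macro-precision = mean = (0.7105 + 0.7194 + 0.5270) / 3 = 0.652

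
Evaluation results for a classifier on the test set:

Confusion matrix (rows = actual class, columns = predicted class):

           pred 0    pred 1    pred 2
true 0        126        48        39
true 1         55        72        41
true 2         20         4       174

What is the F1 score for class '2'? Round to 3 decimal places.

Take TP from the diagonal, FP from the rest of the '2' prediction marginal, FN from the rest of the '2' actual marginal.
F1 score = 2·TP/(2·TP+FP+FN).
2: TP=174, FP=39+41=80, FN=20+4=24 → 348/452 = 0.7699

0.770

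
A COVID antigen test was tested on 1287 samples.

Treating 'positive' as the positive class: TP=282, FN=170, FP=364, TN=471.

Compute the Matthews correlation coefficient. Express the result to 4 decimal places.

0.1795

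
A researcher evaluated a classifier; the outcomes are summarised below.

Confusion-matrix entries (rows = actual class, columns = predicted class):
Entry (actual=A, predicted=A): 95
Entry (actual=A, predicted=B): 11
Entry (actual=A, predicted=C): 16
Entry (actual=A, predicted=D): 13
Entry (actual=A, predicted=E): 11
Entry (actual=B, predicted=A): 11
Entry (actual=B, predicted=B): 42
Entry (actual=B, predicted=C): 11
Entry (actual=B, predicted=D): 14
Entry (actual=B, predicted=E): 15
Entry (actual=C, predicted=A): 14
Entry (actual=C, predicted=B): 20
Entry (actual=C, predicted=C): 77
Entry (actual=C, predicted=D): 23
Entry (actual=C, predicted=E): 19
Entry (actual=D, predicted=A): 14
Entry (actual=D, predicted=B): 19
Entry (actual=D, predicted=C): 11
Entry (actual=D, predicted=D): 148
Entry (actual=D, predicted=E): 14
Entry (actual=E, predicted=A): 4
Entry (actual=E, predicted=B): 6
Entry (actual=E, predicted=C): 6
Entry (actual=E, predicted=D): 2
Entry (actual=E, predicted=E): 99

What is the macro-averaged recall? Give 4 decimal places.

Per-class recall (TP/(TP+FN)):
  A: TP=95, FN=11+16+13+11=51 → 95/146 = 0.65068
  B: TP=42, FN=11+11+14+15=51 → 42/93 = 0.45161
  C: TP=77, FN=14+20+23+19=76 → 77/153 = 0.50327
  D: TP=148, FN=14+19+11+14=58 → 148/206 = 0.71845
  E: TP=99, FN=4+6+6+2=18 → 99/117 = 0.84615
Macro-recall = mean = (0.65068 + 0.45161 + 0.50327 + 0.71845 + 0.84615) / 5 = 0.6340

0.6340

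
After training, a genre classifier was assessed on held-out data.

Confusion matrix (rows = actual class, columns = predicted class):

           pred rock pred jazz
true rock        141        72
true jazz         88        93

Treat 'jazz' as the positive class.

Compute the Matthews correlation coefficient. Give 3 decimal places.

MCC = (TP·TN − FP·FN) / √((TP+FP)(TP+FN)(TN+FP)(TN+FN))
Numerator = 93·141 − 72·88 = 6777
Denominator = √(165·181·213·229) = √1456725105 = 38167.0683
MCC = 6777 / 38167.0683 = 0.178

0.178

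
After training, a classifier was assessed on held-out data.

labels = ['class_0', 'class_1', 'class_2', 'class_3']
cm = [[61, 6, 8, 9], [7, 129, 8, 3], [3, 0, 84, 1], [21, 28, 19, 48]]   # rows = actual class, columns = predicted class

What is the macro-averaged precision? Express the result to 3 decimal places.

0.737

Per-class precision (TP/(TP+FP)):
  class_0: TP=61, FP=7+3+21=31 → 61/92 = 0.6630
  class_1: TP=129, FP=6+0+28=34 → 129/163 = 0.7914
  class_2: TP=84, FP=8+8+19=35 → 84/119 = 0.7059
  class_3: TP=48, FP=9+3+1=13 → 48/61 = 0.7869
Macro-precision = mean = (0.6630 + 0.7914 + 0.7059 + 0.7869) / 4 = 0.737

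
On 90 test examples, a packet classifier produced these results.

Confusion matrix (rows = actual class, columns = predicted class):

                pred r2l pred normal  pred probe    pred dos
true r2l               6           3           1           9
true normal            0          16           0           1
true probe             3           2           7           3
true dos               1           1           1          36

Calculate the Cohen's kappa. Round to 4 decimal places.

Observed agreement pₒ = trace/N = 65/90 = 0.72222
Expected agreement pₑ = Σ (rowᵢ·colᵢ)/N² = (19·10 + 17·22 + 15·9 + 39·49)/90² = 0.32222
κ = (pₒ − pₑ)/(1 − pₑ) = (0.72222 − 0.32222)/(1 − 0.32222) = 0.5902

0.5902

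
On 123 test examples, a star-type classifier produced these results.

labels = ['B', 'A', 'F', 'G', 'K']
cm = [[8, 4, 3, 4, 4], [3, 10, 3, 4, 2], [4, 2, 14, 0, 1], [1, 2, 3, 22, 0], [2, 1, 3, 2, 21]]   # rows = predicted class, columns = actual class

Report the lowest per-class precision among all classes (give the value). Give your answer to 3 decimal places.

0.348

Per-class precision (TP/(TP+FP)):
  B: TP=8, FP=4+3+4+4=15 → 8/23 = 0.3478
  A: TP=10, FP=3+3+4+2=12 → 10/22 = 0.4545
  F: TP=14, FP=4+2+0+1=7 → 14/21 = 0.6667
  G: TP=22, FP=1+2+3+0=6 → 22/28 = 0.7857
  K: TP=21, FP=2+1+3+2=8 → 21/29 = 0.7241
Lowest is class 'B' with precision = 0.348.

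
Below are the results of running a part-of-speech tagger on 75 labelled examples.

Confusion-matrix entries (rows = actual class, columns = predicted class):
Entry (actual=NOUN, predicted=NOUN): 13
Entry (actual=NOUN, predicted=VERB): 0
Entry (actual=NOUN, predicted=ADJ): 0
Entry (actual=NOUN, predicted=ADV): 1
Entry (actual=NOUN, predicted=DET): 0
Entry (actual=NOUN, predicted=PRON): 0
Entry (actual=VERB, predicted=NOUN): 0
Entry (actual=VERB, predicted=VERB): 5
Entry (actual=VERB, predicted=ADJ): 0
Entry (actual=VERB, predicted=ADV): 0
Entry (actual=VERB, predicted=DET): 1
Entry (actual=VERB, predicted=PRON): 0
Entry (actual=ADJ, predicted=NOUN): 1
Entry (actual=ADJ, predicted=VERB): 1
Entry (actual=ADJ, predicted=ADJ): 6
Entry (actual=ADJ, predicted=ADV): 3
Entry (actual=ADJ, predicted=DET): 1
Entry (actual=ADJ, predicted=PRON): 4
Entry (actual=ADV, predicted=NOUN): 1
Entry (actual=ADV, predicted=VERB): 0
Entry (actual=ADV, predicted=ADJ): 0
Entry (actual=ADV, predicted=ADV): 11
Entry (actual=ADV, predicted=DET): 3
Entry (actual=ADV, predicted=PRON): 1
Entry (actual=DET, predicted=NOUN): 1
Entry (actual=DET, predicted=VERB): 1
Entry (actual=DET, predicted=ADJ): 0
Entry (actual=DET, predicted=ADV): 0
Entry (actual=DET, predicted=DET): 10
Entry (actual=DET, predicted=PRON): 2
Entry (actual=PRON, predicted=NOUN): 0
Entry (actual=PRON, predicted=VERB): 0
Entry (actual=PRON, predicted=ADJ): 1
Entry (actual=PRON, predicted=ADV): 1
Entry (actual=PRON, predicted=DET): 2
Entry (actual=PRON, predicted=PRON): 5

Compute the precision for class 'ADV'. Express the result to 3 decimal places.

Treat 'ADV' as positive and all other classes as negative.
precision = TP/(TP+FP).
ADV: TP=11, FP=1+0+3+0+1=5 → 11/16 = 0.6875

0.688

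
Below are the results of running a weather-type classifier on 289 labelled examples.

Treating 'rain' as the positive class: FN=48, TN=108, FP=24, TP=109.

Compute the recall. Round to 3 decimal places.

0.694

Recall = TP/(TP+FN) = 109/(109+48) = 109/157 = 0.694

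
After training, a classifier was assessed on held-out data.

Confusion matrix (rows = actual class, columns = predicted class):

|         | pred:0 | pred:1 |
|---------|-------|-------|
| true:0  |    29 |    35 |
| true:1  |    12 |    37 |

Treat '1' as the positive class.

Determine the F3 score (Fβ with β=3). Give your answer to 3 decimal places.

0.721

Fβ = (1+β²)·TP / ((1+β²)·TP + β²·FN + FP), with β²=9
= 10·37 / (10·37 + 9·12 + 35) = 0.721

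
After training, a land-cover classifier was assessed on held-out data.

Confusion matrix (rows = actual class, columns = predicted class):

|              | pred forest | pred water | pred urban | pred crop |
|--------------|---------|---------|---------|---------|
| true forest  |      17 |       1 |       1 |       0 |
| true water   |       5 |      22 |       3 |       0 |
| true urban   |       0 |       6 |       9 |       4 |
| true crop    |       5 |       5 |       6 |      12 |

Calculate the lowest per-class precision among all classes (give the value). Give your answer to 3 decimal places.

0.474

Per-class precision (TP/(TP+FP)):
  forest: TP=17, FP=5+0+5=10 → 17/27 = 0.6296
  water: TP=22, FP=1+6+5=12 → 22/34 = 0.6471
  urban: TP=9, FP=1+3+6=10 → 9/19 = 0.4737
  crop: TP=12, FP=0+0+4=4 → 12/16 = 0.7500
Lowest is class 'urban' with precision = 0.474.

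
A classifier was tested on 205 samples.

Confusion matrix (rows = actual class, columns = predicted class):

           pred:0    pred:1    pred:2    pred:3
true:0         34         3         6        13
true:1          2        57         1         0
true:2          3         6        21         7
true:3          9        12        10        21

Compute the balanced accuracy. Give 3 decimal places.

0.632

Balanced accuracy = mean of per-class recall.
  0: recall = 34/56 = 0.6071
  1: recall = 57/60 = 0.9500
  2: recall = 21/37 = 0.5676
  3: recall = 21/52 = 0.4038
Mean = (0.6071 + 0.9500 + 0.5676 + 0.4038) / 4 = 0.632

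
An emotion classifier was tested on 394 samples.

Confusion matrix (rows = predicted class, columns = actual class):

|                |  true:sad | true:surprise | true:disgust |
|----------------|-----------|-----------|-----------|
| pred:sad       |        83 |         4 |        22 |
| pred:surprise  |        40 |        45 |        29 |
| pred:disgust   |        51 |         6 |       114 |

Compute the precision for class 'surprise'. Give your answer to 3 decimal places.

0.395

Treat 'surprise' as positive and all other classes as negative.
precision = TP/(TP+FP).
surprise: TP=45, FP=40+29=69 → 45/114 = 0.3947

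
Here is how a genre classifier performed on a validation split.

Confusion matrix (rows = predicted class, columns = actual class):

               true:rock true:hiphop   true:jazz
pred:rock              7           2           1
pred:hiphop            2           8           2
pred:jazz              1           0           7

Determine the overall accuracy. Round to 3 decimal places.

Accuracy = trace / total = (7+8+7=22) / 30 = 22/30 = 0.733

0.733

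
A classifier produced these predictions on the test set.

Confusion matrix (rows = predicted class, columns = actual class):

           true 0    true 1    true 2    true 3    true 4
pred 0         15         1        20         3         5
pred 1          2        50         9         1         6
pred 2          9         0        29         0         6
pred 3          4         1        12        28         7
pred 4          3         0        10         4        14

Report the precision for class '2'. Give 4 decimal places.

Take TP from the diagonal, FP from the rest of the '2' prediction marginal, FN from the rest of the '2' actual marginal.
precision = TP/(TP+FP).
2: TP=29, FP=9+0+0+6=15 → 29/44 = 0.65909

0.6591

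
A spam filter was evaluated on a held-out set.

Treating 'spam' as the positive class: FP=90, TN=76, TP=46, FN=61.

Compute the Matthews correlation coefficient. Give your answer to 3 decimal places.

-0.110

MCC = (TP·TN − FP·FN) / √((TP+FP)(TP+FN)(TN+FP)(TN+FN))
Numerator = 46·76 − 90·61 = -1994
Denominator = √(136·107·166·137) = √330941584 = 18191.7999
MCC = -1994 / 18191.7999 = -0.110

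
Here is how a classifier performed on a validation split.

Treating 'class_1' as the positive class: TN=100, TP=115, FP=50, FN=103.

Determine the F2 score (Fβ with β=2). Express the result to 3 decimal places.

0.554

Fβ = (1+β²)·TP / ((1+β²)·TP + β²·FN + FP), with β²=4
= 5·115 / (5·115 + 4·103 + 50) = 0.554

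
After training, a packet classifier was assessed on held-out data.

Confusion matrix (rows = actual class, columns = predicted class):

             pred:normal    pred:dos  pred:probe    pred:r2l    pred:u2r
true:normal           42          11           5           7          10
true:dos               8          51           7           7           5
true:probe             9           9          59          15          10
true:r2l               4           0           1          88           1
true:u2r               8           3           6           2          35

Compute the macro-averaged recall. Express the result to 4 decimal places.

Per-class recall (TP/(TP+FN)):
  normal: TP=42, FN=11+5+7+10=33 → 42/75 = 0.56000
  dos: TP=51, FN=8+7+7+5=27 → 51/78 = 0.65385
  probe: TP=59, FN=9+9+15+10=43 → 59/102 = 0.57843
  r2l: TP=88, FN=4+0+1+1=6 → 88/94 = 0.93617
  u2r: TP=35, FN=8+3+6+2=19 → 35/54 = 0.64815
Macro-recall = mean = (0.56000 + 0.65385 + 0.57843 + 0.93617 + 0.64815) / 5 = 0.6753

0.6753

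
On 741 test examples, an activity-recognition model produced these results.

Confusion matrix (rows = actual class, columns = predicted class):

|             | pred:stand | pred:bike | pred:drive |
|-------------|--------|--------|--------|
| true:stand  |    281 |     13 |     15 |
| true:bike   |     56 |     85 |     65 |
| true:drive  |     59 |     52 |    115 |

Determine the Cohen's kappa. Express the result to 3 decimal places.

0.452

Observed agreement pₒ = trace/N = 481/741 = 0.6491
Expected agreement pₑ = Σ (rowᵢ·colᵢ)/N² = (309·396 + 206·150 + 226·195)/741² = 0.3594
κ = (pₒ − pₑ)/(1 − pₑ) = (0.6491 − 0.3594)/(1 − 0.3594) = 0.452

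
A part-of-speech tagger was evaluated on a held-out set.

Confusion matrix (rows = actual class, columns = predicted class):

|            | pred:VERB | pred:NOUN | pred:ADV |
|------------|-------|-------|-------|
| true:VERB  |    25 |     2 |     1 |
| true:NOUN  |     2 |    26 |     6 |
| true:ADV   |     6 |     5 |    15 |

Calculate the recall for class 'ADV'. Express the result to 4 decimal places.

0.5769

recall = TP/(TP+FN).
ADV: TP=15, FN=6+5=11 → 15/26 = 0.57692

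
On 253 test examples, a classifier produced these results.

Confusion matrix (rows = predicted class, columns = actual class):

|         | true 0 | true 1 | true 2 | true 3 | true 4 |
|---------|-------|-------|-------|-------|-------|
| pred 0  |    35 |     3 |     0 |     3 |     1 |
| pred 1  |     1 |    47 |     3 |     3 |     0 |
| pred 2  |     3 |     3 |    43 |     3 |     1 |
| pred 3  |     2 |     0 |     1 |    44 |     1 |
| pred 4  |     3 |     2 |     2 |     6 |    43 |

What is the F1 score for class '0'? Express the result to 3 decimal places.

0.814

Take TP from the diagonal, FP from the rest of the '0' prediction marginal, FN from the rest of the '0' actual marginal.
F1 score = 2·TP/(2·TP+FP+FN).
0: TP=35, FP=3+0+3+1=7, FN=1+3+2+3=9 → 70/86 = 0.8140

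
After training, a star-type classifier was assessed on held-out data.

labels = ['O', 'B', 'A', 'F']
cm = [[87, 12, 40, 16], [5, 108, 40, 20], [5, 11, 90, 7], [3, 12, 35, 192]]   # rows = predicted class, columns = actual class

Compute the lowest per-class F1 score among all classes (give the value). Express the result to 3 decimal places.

0.566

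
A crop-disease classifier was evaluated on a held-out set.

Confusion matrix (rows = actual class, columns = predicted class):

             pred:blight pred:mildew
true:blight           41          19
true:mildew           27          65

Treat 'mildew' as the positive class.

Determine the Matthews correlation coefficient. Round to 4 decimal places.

MCC = (TP·TN − FP·FN) / √((TP+FP)(TP+FN)(TN+FP)(TN+FN))
Numerator = 65·41 − 19·27 = 2152
Denominator = √(84·92·60·68) = √31530240 = 5615.1794
MCC = 2152 / 5615.1794 = 0.3832

0.3832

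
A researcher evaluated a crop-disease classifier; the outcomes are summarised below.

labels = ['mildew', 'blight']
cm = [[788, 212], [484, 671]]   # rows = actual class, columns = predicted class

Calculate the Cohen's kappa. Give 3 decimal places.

0.362

Observed agreement pₒ = trace/N = 1459/2155 = 0.6770
Expected agreement pₑ = Σ (rowᵢ·colᵢ)/N² = (1000·1272 + 1155·883)/2155² = 0.4935
κ = (pₒ − pₑ)/(1 − pₑ) = (0.6770 − 0.4935)/(1 − 0.4935) = 0.362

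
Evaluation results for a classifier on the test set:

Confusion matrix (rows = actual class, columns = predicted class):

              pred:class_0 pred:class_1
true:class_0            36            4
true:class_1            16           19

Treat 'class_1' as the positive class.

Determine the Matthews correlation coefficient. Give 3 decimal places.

0.479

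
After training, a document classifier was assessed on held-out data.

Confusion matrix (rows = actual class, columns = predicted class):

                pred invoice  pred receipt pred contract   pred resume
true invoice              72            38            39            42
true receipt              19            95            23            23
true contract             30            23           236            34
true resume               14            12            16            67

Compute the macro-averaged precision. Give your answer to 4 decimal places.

Per-class precision (TP/(TP+FP)):
  invoice: TP=72, FP=19+30+14=63 → 72/135 = 0.53333
  receipt: TP=95, FP=38+23+12=73 → 95/168 = 0.56548
  contract: TP=236, FP=39+23+16=78 → 236/314 = 0.75159
  resume: TP=67, FP=42+23+34=99 → 67/166 = 0.40361
Macro-precision = mean = (0.53333 + 0.56548 + 0.75159 + 0.40361) / 4 = 0.5635

0.5635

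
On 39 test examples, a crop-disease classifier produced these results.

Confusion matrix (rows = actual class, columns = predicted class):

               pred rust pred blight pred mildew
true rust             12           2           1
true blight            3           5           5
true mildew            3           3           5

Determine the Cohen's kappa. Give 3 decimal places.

Observed agreement pₒ = trace/N = 22/39 = 0.5641
Expected agreement pₑ = Σ (rowᵢ·colᵢ)/N² = (15·18 + 13·10 + 11·11)/39² = 0.3425
κ = (pₒ − pₑ)/(1 − pₑ) = (0.5641 − 0.3425)/(1 − 0.3425) = 0.337

0.337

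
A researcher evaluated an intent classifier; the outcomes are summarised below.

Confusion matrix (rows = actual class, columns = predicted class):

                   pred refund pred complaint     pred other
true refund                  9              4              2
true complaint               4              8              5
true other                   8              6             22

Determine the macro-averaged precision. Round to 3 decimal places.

Per-class precision (TP/(TP+FP)):
  refund: TP=9, FP=4+8=12 → 9/21 = 0.4286
  complaint: TP=8, FP=4+6=10 → 8/18 = 0.4444
  other: TP=22, FP=2+5=7 → 22/29 = 0.7586
Macro-precision = mean = (0.4286 + 0.4444 + 0.7586) / 3 = 0.544

0.544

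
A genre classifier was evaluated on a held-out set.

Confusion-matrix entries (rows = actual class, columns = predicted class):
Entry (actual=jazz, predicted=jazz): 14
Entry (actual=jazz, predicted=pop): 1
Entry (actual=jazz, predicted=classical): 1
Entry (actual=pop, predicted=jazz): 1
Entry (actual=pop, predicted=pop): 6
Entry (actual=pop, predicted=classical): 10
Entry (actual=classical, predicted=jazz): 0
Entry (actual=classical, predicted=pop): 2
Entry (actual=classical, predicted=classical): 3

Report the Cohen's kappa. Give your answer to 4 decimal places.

0.4190

Observed agreement pₒ = trace/N = 23/38 = 0.60526
Expected agreement pₑ = Σ (rowᵢ·colᵢ)/N² = (16·15 + 17·9 + 5·14)/38² = 0.32064
κ = (pₒ − pₑ)/(1 − pₑ) = (0.60526 − 0.32064)/(1 − 0.32064) = 0.4190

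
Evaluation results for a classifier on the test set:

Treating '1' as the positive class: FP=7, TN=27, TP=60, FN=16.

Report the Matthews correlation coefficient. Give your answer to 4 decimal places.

MCC = (TP·TN − FP·FN) / √((TP+FP)(TP+FN)(TN+FP)(TN+FN))
Numerator = 60·27 − 7·16 = 1508
Denominator = √(67·76·34·43) = √7444504 = 2728.4618
MCC = 1508 / 2728.4618 = 0.5527

0.5527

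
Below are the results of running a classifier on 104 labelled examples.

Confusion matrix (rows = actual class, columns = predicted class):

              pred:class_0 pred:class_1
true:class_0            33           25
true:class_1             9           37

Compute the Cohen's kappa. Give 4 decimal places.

0.3603

Observed agreement pₒ = trace/N = 70/104 = 0.67308
Expected agreement pₑ = Σ (rowᵢ·colᵢ)/N² = (58·42 + 46·62)/104² = 0.48891
κ = (pₒ − pₑ)/(1 − pₑ) = (0.67308 − 0.48891)/(1 − 0.48891) = 0.3603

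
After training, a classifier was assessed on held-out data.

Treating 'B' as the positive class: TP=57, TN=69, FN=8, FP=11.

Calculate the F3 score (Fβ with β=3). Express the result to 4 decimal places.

Fβ = (1+β²)·TP / ((1+β²)·TP + β²·FN + FP), with β²=9
= 10·57 / (10·57 + 9·8 + 11) = 0.8729

0.8729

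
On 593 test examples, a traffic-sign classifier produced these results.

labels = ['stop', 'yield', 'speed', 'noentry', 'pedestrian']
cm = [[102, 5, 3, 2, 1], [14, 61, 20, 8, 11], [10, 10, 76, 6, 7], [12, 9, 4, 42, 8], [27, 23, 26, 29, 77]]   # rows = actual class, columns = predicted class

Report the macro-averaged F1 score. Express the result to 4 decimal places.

Per-class F1 score (2·TP/(2·TP+FP+FN)):
  stop: TP=102, FP=14+10+12+27=63, FN=5+3+2+1=11 → 204/278 = 0.73381
  yield: TP=61, FP=5+10+9+23=47, FN=14+20+8+11=53 → 122/222 = 0.54955
  speed: TP=76, FP=3+20+4+26=53, FN=10+10+6+7=33 → 152/238 = 0.63866
  noentry: TP=42, FP=2+8+6+29=45, FN=12+9+4+8=33 → 84/162 = 0.51852
  pedestrian: TP=77, FP=1+11+7+8=27, FN=27+23+26+29=105 → 154/286 = 0.53846
Macro-F1 score = mean = (0.73381 + 0.54955 + 0.63866 + 0.51852 + 0.53846) / 5 = 0.5958

0.5958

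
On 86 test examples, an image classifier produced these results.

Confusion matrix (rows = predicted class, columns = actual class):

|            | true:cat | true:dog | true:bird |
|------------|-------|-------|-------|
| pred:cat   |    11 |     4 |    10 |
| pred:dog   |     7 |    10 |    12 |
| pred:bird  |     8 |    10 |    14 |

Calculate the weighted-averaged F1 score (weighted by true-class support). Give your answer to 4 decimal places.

0.4081

Per-class F1 score (2·TP/(2·TP+FP+FN)):
  cat: TP=11, FP=4+10=14, FN=7+8=15 → 22/51 = 0.43137
  dog: TP=10, FP=7+12=19, FN=4+10=14 → 20/53 = 0.37736
  bird: TP=14, FP=8+10=18, FN=10+12=22 → 28/68 = 0.41176
Weighted-F1 score = Σ (supportᵢ/N)·F1 scoreᵢ with N=86: (26/86)·0.43137 + (24/86)·0.37736 + (36/86)·0.41176 = 0.4081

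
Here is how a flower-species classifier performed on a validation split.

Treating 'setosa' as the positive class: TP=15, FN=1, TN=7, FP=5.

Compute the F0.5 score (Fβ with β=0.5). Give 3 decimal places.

Fβ = (1+β²)·TP / ((1+β²)·TP + β²·FN + FP), with β²=1/4
= 1.25·15 / (1.25·15 + 0.25·1 + 5) = 0.781

0.781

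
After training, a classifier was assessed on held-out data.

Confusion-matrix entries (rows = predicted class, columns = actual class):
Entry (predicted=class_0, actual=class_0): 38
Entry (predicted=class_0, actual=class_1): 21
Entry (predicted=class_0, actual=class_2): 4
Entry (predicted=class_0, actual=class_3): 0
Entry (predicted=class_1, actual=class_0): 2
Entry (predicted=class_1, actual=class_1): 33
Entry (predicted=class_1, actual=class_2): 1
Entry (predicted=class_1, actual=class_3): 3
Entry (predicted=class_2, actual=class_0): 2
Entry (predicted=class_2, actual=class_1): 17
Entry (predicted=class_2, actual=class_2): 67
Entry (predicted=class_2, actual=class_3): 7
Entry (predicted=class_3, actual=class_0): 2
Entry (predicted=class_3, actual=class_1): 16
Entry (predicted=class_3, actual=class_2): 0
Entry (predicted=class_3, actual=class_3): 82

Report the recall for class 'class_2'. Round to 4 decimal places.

0.9306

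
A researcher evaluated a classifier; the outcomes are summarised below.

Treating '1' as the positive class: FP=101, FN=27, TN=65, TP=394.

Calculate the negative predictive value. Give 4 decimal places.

0.7065

NPV = TN/(TN+FN) = 65/(65+27) = 0.7065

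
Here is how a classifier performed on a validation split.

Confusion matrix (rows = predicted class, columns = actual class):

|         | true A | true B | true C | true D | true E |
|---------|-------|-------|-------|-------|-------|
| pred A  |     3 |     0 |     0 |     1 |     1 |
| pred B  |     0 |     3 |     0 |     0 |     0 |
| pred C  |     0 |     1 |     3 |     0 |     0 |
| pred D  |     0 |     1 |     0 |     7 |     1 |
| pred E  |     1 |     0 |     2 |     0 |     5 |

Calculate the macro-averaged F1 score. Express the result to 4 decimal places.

Per-class F1 score (2·TP/(2·TP+FP+FN)):
  A: TP=3, FP=0+0+1+1=2, FN=0+0+0+1=1 → 6/9 = 0.66667
  B: TP=3, FP=0+0+0+0=0, FN=0+1+1+0=2 → 6/8 = 0.75000
  C: TP=3, FP=0+1+0+0=1, FN=0+0+0+2=2 → 6/9 = 0.66667
  D: TP=7, FP=0+1+0+1=2, FN=1+0+0+0=1 → 14/17 = 0.82353
  E: TP=5, FP=1+0+2+0=3, FN=1+0+0+1=2 → 10/15 = 0.66667
Macro-F1 score = mean = (0.66667 + 0.75000 + 0.66667 + 0.82353 + 0.66667) / 5 = 0.7147

0.7147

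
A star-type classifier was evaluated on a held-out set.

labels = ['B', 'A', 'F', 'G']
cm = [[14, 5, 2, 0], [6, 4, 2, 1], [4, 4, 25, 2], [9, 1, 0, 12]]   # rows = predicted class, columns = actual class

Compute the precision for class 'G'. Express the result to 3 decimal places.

Treat 'G' as positive and all other classes as negative.
precision = TP/(TP+FP).
G: TP=12, FP=9+1+0=10 → 12/22 = 0.5455

0.545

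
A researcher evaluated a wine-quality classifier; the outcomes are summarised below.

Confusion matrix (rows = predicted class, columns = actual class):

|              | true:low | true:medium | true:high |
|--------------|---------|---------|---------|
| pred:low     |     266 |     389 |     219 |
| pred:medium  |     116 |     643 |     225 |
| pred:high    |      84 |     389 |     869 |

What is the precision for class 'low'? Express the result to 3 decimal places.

0.304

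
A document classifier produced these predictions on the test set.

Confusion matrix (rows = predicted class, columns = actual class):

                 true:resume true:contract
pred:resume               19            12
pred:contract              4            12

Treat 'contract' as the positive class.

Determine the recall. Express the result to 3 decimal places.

Recall = TP/(TP+FN) = 12/(12+12) = 12/24 = 0.500

0.500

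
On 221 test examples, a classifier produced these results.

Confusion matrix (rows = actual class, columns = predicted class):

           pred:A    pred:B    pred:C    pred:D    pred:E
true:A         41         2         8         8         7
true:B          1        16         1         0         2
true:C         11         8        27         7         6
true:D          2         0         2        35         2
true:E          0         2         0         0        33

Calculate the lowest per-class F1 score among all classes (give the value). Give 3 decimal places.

0.557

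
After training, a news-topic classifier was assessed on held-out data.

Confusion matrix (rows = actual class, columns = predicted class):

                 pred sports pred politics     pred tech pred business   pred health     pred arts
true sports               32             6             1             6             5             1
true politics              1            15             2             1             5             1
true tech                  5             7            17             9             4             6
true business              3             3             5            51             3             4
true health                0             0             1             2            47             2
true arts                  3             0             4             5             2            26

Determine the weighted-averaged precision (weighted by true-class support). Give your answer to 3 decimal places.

Per-class precision (TP/(TP+FP)):
  sports: TP=32, FP=1+5+3+0+3=12 → 32/44 = 0.7273
  politics: TP=15, FP=6+7+3+0+0=16 → 15/31 = 0.4839
  tech: TP=17, FP=1+2+5+1+4=13 → 17/30 = 0.5667
  business: TP=51, FP=6+1+9+2+5=23 → 51/74 = 0.6892
  health: TP=47, FP=5+5+4+3+2=19 → 47/66 = 0.7121
  arts: TP=26, FP=1+1+6+4+2=14 → 26/40 = 0.6500
Weighted-precision = Σ (supportᵢ/N)·precisionᵢ with N=285: (51/285)·0.7273 + (25/285)·0.4839 + (48/285)·0.5667 + (69/285)·0.6892 + (52/285)·0.7121 + (40/285)·0.6500 = 0.656

0.656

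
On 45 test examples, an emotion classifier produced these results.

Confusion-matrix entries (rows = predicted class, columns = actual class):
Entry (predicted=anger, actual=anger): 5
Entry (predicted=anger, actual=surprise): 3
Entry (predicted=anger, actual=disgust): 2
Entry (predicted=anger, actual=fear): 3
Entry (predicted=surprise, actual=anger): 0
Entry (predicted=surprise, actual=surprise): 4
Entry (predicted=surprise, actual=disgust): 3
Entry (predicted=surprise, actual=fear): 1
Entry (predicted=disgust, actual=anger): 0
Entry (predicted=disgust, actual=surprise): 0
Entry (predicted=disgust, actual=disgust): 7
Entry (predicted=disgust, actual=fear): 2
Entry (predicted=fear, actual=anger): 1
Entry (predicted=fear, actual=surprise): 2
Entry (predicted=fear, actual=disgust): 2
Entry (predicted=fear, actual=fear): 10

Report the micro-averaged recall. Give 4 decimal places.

0.5778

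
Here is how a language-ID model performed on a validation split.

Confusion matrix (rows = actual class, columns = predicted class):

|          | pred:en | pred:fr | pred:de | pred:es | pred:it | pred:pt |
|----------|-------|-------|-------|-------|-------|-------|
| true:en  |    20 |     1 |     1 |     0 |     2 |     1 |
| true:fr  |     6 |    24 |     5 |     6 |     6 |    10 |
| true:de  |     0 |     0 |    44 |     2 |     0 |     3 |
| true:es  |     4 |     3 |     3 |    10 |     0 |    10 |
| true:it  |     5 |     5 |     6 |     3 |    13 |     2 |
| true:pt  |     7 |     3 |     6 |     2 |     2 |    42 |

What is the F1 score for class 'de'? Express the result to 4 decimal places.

0.7719

Take TP from the diagonal, FP from the rest of the 'de' prediction marginal, FN from the rest of the 'de' actual marginal.
F1 score = 2·TP/(2·TP+FP+FN).
de: TP=44, FP=1+5+3+6+6=21, FN=0+0+2+0+3=5 → 88/114 = 0.77193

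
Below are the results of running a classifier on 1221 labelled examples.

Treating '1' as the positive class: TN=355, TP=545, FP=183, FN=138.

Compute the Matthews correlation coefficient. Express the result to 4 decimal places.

MCC = (TP·TN − FP·FN) / √((TP+FP)(TP+FN)(TN+FP)(TN+FN))
Numerator = 545·355 − 183·138 = 168221
Denominator = √(728·683·538·493) = √131880710416 = 363153.8385
MCC = 168221 / 363153.8385 = 0.4632

0.4632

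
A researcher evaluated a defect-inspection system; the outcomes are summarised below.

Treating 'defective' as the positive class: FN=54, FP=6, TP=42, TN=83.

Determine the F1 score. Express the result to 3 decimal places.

0.583

Precision = TP/(TP+FP) = 42/48 = 0.8750
Recall = TP/(TP+FN) = 42/96 = 0.4375
F1 = 2·TP/(2·TP+FP+FN) = 84/144 = 0.583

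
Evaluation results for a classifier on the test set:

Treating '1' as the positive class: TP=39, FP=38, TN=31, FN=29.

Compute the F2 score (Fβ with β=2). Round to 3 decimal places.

0.559

Fβ = (1+β²)·TP / ((1+β²)·TP + β²·FN + FP), with β²=4
= 5·39 / (5·39 + 4·29 + 38) = 0.559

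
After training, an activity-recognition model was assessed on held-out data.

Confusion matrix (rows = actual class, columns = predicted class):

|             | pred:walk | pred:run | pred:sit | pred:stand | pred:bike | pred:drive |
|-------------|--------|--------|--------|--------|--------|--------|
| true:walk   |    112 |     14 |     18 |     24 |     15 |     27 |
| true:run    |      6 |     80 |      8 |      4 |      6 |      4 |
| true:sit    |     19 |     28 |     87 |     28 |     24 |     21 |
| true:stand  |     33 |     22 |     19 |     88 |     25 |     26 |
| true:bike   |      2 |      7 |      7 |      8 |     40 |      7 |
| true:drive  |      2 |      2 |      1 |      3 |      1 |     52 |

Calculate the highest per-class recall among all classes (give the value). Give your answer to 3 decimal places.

Per-class recall (TP/(TP+FN)):
  walk: TP=112, FN=14+18+24+15+27=98 → 112/210 = 0.5333
  run: TP=80, FN=6+8+4+6+4=28 → 80/108 = 0.7407
  sit: TP=87, FN=19+28+28+24+21=120 → 87/207 = 0.4203
  stand: TP=88, FN=33+22+19+25+26=125 → 88/213 = 0.4131
  bike: TP=40, FN=2+7+7+8+7=31 → 40/71 = 0.5634
  drive: TP=52, FN=2+2+1+3+1=9 → 52/61 = 0.8525
Highest is class 'drive' with recall = 0.852.

0.852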